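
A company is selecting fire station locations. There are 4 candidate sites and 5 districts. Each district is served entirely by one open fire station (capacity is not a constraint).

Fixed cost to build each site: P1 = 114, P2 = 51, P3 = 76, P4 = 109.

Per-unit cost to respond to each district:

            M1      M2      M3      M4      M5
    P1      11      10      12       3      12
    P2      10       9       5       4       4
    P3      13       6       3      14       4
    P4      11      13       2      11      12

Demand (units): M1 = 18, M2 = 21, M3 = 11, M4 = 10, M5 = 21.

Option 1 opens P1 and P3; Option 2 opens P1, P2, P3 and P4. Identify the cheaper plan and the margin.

Option 1: {P1, P3}: M1→P1 11·18=198, M2→P3 6·21=126, M3→P3 3·11=33, M4→P1 3·10=30, M5→P3 4·21=84. Service 471; fixed 190; total 661.
Option 2: {P1, P2, P3, P4}: M1→P2 10·18=180, M2→P3 6·21=126, M3→P4 2·11=22, M4→P1 3·10=30, M5→P2 4·21=84. Service 442; fixed 350; total 792.
Difference: |661 − 792| = 131.

Option 1 is cheaper by 131.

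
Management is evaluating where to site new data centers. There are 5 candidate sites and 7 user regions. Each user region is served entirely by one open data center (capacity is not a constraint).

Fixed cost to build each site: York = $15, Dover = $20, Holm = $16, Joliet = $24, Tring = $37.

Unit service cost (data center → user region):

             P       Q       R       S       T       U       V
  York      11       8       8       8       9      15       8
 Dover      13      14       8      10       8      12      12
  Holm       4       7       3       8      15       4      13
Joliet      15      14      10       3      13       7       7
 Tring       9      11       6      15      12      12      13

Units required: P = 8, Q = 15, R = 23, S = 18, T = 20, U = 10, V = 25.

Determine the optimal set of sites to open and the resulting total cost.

For any fixed open set, each user region goes to its cheapest open site; total = fixed + service.
{Dover, Holm, Joliet}: P→Holm 4·8=32, Q→Holm 7·15=105, R→Holm 3·23=69, S→Joliet 3·18=54, T→Dover 8·20=160, U→Holm 4·10=40, V→Joliet 7·25=175. Service 635; fixed 60; total 695.
{York, Dover, Holm, Joliet}: service 635 + fixed 75 = 710
{York, Holm, Joliet}: P→Holm 4·8=32, Q→Holm 7·15=105, R→Holm 3·23=69, S→Joliet 3·18=54, T→York 9·20=180, U→Holm 4·10=40, V→Joliet 7·25=175. Service 655; fixed 55; total 710.
{York, Dover, Holm, Joliet, Tring}: service 635 + fixed 112 = 747
No other subset beats 695.

Open Dover, Holm and Joliet; minimum total cost 695.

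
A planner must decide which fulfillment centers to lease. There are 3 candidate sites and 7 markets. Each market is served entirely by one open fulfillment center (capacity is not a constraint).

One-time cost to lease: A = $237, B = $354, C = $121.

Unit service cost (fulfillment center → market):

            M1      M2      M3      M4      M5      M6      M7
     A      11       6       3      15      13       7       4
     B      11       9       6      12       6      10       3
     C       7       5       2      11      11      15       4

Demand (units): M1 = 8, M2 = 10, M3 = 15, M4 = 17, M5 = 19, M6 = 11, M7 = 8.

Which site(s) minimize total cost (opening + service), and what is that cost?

For any fixed open set, each market goes to its cheapest open site; total = fixed + service.
{C}: M1→C 7·8=56, M2→C 5·10=50, M3→C 2·15=30, M4→C 11·17=187, M5→C 11·19=209, M6→C 15·11=165, M7→C 4·8=32. Service 729; fixed 121; total 850.
{A, C}: M1→C 7·8=56, M2→C 5·10=50, M3→C 2·15=30, M4→C 11·17=187, M5→C 11·19=209, M6→A 7·11=77, M7→A 4·8=32. Service 641; fixed 358; total 999.
{A}: M1→A 11·8=88, M2→A 6·10=60, M3→A 3·15=45, M4→A 15·17=255, M5→A 13·19=247, M6→A 7·11=77, M7→A 4·8=32. Service 804; fixed 237; total 1041.
{A, B, C}: service 538 + fixed 712 = 1250
No other subset beats 850.

Open C only; minimum total cost 850.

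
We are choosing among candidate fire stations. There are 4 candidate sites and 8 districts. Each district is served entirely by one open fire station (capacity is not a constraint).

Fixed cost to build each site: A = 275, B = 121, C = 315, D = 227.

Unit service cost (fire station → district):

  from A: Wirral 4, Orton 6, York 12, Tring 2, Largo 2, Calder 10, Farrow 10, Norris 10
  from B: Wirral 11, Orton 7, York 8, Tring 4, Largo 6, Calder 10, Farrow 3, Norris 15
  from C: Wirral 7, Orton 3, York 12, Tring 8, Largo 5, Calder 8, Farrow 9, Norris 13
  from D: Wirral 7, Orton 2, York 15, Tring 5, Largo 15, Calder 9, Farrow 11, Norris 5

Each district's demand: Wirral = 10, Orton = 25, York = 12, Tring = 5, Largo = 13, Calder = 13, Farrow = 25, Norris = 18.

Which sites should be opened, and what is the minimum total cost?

Open B and D; minimum total cost 944.

For any fixed open set, each district goes to its cheapest open site; total = fixed + service.
{B, D}: Wirral→D 7·10=70, Orton→D 2·25=50, York→B 8·12=96, Tring→B 4·5=20, Largo→B 6·13=78, Calder→D 9·13=117, Farrow→B 3·25=75, Norris→D 5·18=90. Service 596; fixed 348; total 944.
{B}: service 954 + fixed 121 = 1075
{A, B}: service 707 + fixed 396 = 1103
{A, B, C, D}: Wirral→A 4·10=40, Orton→D 2·25=50, York→B 8·12=96, Tring→A 2·5=10, Largo→A 2·13=26, Calder→C 8·13=104, Farrow→B 3·25=75, Norris→D 5·18=90. Service 491; fixed 938; total 1429.
No other subset beats 944.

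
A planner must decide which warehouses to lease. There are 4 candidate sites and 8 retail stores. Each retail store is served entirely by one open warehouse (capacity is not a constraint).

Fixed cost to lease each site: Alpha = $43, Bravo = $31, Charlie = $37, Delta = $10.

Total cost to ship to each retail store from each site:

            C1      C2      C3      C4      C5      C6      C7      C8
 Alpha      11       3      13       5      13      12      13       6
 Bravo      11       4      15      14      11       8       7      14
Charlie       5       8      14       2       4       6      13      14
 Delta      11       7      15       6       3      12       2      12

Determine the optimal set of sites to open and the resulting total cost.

Open Delta only; minimum total cost 78.

For any fixed open set, each retail store goes to its cheapest open site; total = fixed + service.
{Delta}: C1→Delta 11, C2→Delta 7, C3→Delta 15, C4→Delta 6, C5→Delta 3, C6→Delta 12, C7→Delta 2, C8→Delta 12. Service 68; fixed 10; total 78.
{Charlie, Delta}: service 51 + fixed 47 = 98
{Bravo, Delta}: service 61 + fixed 41 = 102
{Alpha, Bravo, Charlie, Delta}: service 40 + fixed 121 = 161
No other subset beats 78.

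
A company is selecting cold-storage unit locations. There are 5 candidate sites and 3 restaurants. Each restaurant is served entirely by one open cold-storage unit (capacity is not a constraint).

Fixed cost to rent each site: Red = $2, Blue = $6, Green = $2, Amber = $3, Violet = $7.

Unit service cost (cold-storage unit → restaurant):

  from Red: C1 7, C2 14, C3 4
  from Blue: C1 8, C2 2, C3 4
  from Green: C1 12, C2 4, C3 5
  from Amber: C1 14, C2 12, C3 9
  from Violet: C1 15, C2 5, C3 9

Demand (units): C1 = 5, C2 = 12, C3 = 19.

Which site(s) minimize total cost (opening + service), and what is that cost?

For any fixed open set, each restaurant goes to its cheapest open site; total = fixed + service.
{Red, Blue}: C1→Red 7·5=35, C2→Blue 2·12=24, C3→Red 4·19=76. Service 135; fixed 8; total 143.
{Red, Blue, Green}: service 135 + fixed 10 = 145
{Red, Blue, Amber}: service 135 + fixed 11 = 146
{Red, Blue, Green, Amber, Violet}: service 135 + fixed 20 = 155
No other subset beats 143.

Open Red and Blue; minimum total cost 143.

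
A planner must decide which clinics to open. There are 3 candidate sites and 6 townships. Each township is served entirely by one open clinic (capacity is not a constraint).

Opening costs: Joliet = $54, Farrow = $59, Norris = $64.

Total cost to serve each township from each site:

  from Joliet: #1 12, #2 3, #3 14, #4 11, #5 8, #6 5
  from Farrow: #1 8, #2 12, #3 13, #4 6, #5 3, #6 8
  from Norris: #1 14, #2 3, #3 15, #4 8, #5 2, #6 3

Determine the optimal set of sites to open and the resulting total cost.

For any fixed open set, each township goes to its cheapest open site; total = fixed + service.
{Joliet}: #1→Joliet 12, #2→Joliet 3, #3→Joliet 14, #4→Joliet 11, #5→Joliet 8, #6→Joliet 5. Service 53; fixed 54; total 107.
{Farrow}: #1→Farrow 8, #2→Farrow 12, #3→Farrow 13, #4→Farrow 6, #5→Farrow 3, #6→Farrow 8. Service 50; fixed 59; total 109.
{Norris}: service 45 + fixed 64 = 109
{Joliet, Farrow, Norris}: service 35 + fixed 177 = 212
No other subset beats 107.

Open Joliet only; minimum total cost 107.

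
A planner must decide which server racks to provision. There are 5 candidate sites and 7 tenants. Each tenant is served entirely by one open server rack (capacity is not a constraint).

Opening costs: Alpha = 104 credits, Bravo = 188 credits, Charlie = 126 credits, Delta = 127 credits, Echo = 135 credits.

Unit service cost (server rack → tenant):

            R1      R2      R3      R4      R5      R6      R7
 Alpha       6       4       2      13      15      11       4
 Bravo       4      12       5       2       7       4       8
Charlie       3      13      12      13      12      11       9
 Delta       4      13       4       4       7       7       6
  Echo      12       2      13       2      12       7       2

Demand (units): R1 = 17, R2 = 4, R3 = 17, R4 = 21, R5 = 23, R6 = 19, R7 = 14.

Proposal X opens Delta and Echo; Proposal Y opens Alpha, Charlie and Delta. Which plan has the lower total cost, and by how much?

Proposal X: {Delta, Echo}: R1→Delta 4·17=68, R2→Echo 2·4=8, R3→Delta 4·17=68, R4→Echo 2·21=42, R5→Delta 7·23=161, R6→Delta 7·19=133, R7→Echo 2·14=28. Service 508; fixed 262; total 770.
Proposal Y: {Alpha, Charlie, Delta}: R1→Charlie 3·17=51, R2→Alpha 4·4=16, R3→Alpha 2·17=34, R4→Delta 4·21=84, R5→Delta 7·23=161, R6→Delta 7·19=133, R7→Alpha 4·14=56. Service 535; fixed 357; total 892.
Difference: |770 − 892| = 122.

Proposal X is cheaper by 122.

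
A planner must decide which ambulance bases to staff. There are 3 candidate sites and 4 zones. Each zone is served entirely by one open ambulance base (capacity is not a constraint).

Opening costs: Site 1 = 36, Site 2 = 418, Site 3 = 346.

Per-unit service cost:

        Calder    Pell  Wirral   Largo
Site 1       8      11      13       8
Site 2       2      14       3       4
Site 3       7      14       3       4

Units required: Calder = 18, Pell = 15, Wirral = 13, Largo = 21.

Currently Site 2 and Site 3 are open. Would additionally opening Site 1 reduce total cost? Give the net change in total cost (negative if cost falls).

Yes — net change −9 (cost falls by 9).

Current service cost with {Site 2, Site 3}: 369.
Adding Site 1: each zone re-picks its cheapest; new service cost 324, saving 45.
Extra fixed cost: 36. Net change = 36 − 45 = -9.
(Totals: 1133 → 1124.)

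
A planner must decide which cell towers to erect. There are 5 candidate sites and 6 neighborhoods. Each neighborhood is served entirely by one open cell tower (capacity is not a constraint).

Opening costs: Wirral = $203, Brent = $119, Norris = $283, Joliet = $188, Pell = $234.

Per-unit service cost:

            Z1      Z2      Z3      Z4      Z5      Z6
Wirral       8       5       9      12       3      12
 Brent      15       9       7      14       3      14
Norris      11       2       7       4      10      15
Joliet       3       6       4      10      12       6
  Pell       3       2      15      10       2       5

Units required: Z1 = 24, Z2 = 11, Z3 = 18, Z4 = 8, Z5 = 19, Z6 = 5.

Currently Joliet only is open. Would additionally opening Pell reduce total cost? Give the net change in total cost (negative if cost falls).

Yes — net change −5 (cost falls by 5).

Current service cost with {Joliet}: 548.
Adding Pell: each neighborhood re-picks its cheapest; new service cost 309, saving 239.
Extra fixed cost: 234. Net change = 234 − 239 = -5.
(Totals: 736 → 731.)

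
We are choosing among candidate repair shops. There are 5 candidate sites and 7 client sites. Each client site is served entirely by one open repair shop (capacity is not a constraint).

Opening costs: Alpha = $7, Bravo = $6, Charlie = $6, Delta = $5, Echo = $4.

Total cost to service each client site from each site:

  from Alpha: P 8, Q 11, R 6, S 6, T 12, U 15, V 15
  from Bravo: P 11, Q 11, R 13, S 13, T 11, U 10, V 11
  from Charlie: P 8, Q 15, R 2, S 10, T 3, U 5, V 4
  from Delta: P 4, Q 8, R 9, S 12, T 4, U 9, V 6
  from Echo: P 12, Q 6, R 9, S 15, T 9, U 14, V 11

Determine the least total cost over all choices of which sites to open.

For any fixed open set, each client site goes to its cheapest open site; total = fixed + service.
{Charlie, Delta}: P→Delta 4, Q→Delta 8, R→Charlie 2, S→Charlie 10, T→Charlie 3, U→Charlie 5, V→Charlie 4. Service 36; fixed 11; total 47.
{Charlie, Echo}: service 38 + fixed 10 = 48
{Charlie, Delta, Echo}: service 34 + fixed 15 = 49
{Alpha, Bravo, Charlie, Delta, Echo}: P→Delta 4, Q→Echo 6, R→Charlie 2, S→Alpha 6, T→Charlie 3, U→Charlie 5, V→Charlie 4. Service 30; fixed 28; total 58.
No other subset beats 47.

Minimum total cost: 47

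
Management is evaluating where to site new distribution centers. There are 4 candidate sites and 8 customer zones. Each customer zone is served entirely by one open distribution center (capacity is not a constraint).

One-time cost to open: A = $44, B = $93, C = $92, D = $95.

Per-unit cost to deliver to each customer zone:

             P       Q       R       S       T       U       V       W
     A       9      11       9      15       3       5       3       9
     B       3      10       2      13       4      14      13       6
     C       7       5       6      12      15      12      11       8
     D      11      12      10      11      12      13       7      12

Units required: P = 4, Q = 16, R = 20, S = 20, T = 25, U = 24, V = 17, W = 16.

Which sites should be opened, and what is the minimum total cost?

Open A, B and C; minimum total cost 943.

For any fixed open set, each customer zone goes to its cheapest open site; total = fixed + service.
{A, B, C}: P→B 3·4=12, Q→C 5·16=80, R→B 2·20=40, S→C 12·20=240, T→A 3·25=75, U→A 5·24=120, V→A 3·17=51, W→B 6·16=96. Service 714; fixed 229; total 943.
{A, B}: service 814 + fixed 137 = 951
{A, C}: P→C 7·4=28, Q→C 5·16=80, R→C 6·20=120, S→C 12·20=240, T→A 3·25=75, U→A 5·24=120, V→A 3·17=51, W→C 8·16=128. Service 842; fixed 136; total 978.
{A, B, C, D}: service 694 + fixed 324 = 1018
No other subset beats 943.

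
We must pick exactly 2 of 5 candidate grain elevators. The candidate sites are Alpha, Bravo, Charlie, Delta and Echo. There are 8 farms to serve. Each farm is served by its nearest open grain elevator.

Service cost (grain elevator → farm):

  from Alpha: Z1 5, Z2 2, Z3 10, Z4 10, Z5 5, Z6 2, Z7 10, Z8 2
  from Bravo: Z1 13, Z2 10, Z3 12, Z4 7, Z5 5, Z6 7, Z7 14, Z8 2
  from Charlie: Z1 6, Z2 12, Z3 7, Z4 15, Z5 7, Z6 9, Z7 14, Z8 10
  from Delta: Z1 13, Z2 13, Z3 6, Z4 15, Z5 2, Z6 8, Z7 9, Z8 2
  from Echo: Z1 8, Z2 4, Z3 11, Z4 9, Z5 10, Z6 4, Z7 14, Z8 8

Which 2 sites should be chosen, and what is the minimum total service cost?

Choose Alpha and Delta; total service cost 38.

With exactly 2 open, each farm uses its cheapest among the chosen.
{Alpha, Delta}: Z1→Alpha 5, Z2→Alpha 2, Z3→Delta 6, Z4→Alpha 10, Z5→Delta 2, Z6→Alpha 2, Z7→Delta 9, Z8→Alpha 2. Service cost 38.
{Alpha, Bravo}: service cost 43
{Alpha, Charlie}: service cost 43
Among all 10 size-2 choices, {Alpha, Delta} is lowest.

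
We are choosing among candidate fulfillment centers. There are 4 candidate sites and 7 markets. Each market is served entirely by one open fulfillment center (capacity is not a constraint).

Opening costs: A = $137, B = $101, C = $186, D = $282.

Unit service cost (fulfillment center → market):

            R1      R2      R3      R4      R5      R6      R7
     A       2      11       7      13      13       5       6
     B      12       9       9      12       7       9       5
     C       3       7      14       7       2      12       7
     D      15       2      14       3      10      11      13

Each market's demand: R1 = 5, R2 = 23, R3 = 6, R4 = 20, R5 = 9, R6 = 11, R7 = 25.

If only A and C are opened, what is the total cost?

Total cost: 899

Each market is assigned to its cheapest site among the open ones.
{A, C}: R1→A 2·5=10, R2→C 7·23=161, R3→A 7·6=42, R4→C 7·20=140, R5→C 2·9=18, R6→A 5·11=55, R7→A 6·25=150. Service 576; fixed 323; total 899.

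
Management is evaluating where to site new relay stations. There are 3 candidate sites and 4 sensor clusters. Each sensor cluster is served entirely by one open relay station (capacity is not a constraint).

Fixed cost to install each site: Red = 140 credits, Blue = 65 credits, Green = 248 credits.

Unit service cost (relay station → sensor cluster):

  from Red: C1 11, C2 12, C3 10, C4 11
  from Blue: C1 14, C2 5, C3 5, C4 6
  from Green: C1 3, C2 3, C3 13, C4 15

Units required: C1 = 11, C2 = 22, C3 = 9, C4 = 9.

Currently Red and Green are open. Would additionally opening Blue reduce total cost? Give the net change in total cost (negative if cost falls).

Current service cost with {Red, Green}: 288.
Adding Blue: each sensor cluster re-picks its cheapest; new service cost 198, saving 90.
Extra fixed cost: 65. Net change = 65 − 90 = -25.
(Totals: 676 → 651.)

Yes — net change −25 (cost falls by 25).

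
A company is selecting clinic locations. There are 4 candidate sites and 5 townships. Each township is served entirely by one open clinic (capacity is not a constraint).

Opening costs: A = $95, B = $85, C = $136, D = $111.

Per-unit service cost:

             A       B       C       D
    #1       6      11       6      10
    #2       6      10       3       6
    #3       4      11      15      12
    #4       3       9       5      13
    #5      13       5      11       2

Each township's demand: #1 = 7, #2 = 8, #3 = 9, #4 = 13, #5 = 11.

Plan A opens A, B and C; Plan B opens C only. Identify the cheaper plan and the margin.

Plan A is cheaper by 11.

Plan A: {A, B, C}: #1→A 6·7=42, #2→C 3·8=24, #3→A 4·9=36, #4→A 3·13=39, #5→B 5·11=55. Service 196; fixed 316; total 512.
Plan B: {C}: #1→C 6·7=42, #2→C 3·8=24, #3→C 15·9=135, #4→C 5·13=65, #5→C 11·11=121. Service 387; fixed 136; total 523.
Difference: |512 − 523| = 11.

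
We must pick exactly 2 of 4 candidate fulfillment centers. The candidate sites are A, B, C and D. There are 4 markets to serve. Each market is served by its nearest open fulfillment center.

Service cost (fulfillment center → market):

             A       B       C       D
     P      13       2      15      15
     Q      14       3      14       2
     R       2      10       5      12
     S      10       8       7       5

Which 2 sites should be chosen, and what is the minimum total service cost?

With exactly 2 open, each market uses its cheapest among the chosen.
{A, B}: P→B 2, Q→B 3, R→A 2, S→B 8. Service cost 15.
{B, C}: service cost 17
{B, D}: service cost 19
Among all 6 size-2 choices, {A, B} is lowest.

Choose A and B; total service cost 15.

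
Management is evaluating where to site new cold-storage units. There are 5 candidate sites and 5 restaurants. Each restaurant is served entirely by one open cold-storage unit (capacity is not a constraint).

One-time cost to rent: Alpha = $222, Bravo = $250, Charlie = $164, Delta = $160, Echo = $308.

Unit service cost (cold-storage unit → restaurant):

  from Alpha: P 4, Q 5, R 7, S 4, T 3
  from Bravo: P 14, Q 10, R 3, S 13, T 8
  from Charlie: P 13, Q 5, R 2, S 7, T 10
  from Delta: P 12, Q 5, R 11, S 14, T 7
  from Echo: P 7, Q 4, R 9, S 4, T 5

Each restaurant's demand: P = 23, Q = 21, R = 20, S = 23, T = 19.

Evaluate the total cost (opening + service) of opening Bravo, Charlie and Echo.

Total cost: 1194

Each restaurant is assigned to its cheapest site among the open ones.
{Bravo, Charlie, Echo}: P→Echo 7·23=161, Q→Echo 4·21=84, R→Charlie 2·20=40, S→Echo 4·23=92, T→Echo 5·19=95. Service 472; fixed 722; total 1194.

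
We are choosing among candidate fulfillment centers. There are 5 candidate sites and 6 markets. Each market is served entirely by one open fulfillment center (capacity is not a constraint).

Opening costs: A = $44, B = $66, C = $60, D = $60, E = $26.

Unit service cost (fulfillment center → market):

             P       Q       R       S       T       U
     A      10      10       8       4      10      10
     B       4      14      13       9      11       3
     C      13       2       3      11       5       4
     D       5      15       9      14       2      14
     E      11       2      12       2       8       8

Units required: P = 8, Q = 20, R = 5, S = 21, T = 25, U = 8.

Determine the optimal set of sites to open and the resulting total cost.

Open C, D and E; minimum total cost 365.

For any fixed open set, each market goes to its cheapest open site; total = fixed + service.
{C, D, E}: P→D 5·8=40, Q→C 2·20=40, R→C 3·5=15, S→E 2·21=42, T→D 2·25=50, U→C 4·8=32. Service 219; fixed 146; total 365.
{D, E}: service 281 + fixed 86 = 367
{B, D, E}: P→B 4·8=32, Q→E 2·20=40, R→D 9·5=45, S→E 2·21=42, T→D 2·25=50, U→B 3·8=24. Service 233; fixed 152; total 385.
{A, B, C, D, E}: service 203 + fixed 256 = 459
No other subset beats 365.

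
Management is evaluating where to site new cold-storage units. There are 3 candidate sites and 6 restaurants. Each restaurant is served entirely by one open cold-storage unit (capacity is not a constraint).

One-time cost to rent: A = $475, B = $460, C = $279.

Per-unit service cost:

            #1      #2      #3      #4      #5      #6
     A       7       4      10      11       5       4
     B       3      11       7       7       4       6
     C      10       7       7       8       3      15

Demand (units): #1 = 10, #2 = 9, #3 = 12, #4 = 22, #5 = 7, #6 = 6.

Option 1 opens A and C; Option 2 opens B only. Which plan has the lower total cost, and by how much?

Option 2 is cheaper by 274.

Option 1: {A, C}: #1→A 7·10=70, #2→A 4·9=36, #3→C 7·12=84, #4→C 8·22=176, #5→C 3·7=21, #6→A 4·6=24. Service 411; fixed 754; total 1165.
Option 2: {B}: #1→B 3·10=30, #2→B 11·9=99, #3→B 7·12=84, #4→B 7·22=154, #5→B 4·7=28, #6→B 6·6=36. Service 431; fixed 460; total 891.
Difference: |1165 − 891| = 274.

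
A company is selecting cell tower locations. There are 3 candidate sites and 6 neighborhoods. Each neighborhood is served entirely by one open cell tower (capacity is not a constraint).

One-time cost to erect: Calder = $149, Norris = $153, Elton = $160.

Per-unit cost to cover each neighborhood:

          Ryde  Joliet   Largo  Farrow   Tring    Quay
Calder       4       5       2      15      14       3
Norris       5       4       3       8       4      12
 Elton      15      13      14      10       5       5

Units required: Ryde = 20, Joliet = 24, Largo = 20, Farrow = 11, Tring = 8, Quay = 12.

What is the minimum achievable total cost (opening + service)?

Minimum total cost: 673

For any fixed open set, each neighborhood goes to its cheapest open site; total = fixed + service.
{Norris}: Ryde→Norris 5·20=100, Joliet→Norris 4·24=96, Largo→Norris 3·20=60, Farrow→Norris 8·11=88, Tring→Norris 4·8=32, Quay→Norris 12·12=144. Service 520; fixed 153; total 673.
{Calder, Norris}: service 372 + fixed 302 = 674
{Calder}: Ryde→Calder 4·20=80, Joliet→Calder 5·24=120, Largo→Calder 2·20=40, Farrow→Calder 15·11=165, Tring→Calder 14·8=112, Quay→Calder 3·12=36. Service 553; fixed 149; total 702.
{Calder, Norris, Elton}: Ryde→Calder 4·20=80, Joliet→Norris 4·24=96, Largo→Calder 2·20=40, Farrow→Norris 8·11=88, Tring→Norris 4·8=32, Quay→Calder 3·12=36. Service 372; fixed 462; total 834.
No other subset beats 673.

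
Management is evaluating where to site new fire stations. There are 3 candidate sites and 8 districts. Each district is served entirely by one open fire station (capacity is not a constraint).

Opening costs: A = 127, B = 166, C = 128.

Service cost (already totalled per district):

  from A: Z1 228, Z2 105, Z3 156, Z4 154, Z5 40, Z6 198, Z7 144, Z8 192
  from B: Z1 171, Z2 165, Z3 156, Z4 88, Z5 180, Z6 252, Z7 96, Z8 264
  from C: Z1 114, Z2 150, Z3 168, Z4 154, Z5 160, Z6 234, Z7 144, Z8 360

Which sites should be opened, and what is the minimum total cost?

Open A and B; minimum total cost 1339.

For any fixed open set, each district goes to its cheapest open site; total = fixed + service.
{A, B}: Z1→B 171, Z2→A 105, Z3→A 156, Z4→B 88, Z5→A 40, Z6→A 198, Z7→B 96, Z8→A 192. Service 1046; fixed 293; total 1339.
{A}: Z1→A 228, Z2→A 105, Z3→A 156, Z4→A 154, Z5→A 40, Z6→A 198, Z7→A 144, Z8→A 192. Service 1217; fixed 127; total 1344.
{A, C}: Z1→C 114, Z2→A 105, Z3→A 156, Z4→A 154, Z5→A 40, Z6→A 198, Z7→A 144, Z8→A 192. Service 1103; fixed 255; total 1358.
{A, B, C}: service 989 + fixed 421 = 1410
No other subset beats 1339.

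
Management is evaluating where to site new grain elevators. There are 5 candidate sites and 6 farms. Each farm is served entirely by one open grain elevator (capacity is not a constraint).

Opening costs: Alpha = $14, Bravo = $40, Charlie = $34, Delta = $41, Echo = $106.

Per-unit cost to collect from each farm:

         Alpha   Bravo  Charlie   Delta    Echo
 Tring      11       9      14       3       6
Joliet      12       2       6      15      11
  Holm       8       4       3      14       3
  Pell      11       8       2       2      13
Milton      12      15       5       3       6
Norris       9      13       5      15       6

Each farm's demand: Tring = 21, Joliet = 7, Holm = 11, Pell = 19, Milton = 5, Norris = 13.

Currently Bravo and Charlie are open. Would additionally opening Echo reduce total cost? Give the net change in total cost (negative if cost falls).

No — net change +43 (cost rises by 43).

Current service cost with {Bravo, Charlie}: 364.
Adding Echo: each farm re-picks its cheapest; new service cost 301, saving 63.
Extra fixed cost: 106. Net change = 106 − 63 = 43.
(Totals: 438 → 481.)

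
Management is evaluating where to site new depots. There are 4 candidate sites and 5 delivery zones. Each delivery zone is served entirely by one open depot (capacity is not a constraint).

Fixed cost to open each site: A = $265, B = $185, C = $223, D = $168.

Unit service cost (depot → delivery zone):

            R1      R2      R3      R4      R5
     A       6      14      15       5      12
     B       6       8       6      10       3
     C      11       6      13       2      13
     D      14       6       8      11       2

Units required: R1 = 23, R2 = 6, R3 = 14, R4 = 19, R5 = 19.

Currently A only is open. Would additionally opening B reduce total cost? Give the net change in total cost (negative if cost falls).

Current service cost with {A}: 755.
Adding B: each delivery zone re-picks its cheapest; new service cost 422, saving 333.
Extra fixed cost: 185. Net change = 185 − 333 = -148.
(Totals: 1020 → 872.)

Yes — net change −148 (cost falls by 148).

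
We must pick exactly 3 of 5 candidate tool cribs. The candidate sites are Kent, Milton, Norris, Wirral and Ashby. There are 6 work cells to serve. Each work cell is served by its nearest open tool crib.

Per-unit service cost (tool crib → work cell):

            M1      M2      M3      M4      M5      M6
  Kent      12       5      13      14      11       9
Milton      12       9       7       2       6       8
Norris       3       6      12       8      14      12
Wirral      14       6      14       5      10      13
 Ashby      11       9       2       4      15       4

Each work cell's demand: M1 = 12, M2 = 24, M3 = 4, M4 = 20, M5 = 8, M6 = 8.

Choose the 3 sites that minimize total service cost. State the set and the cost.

With exactly 3 open, each work cell uses its cheapest among the chosen.
{Milton, Norris, Ashby}: M1→Norris 3·12=36, M2→Norris 6·24=144, M3→Ashby 2·4=8, M4→Milton 2·20=40, M5→Milton 6·8=48, M6→Ashby 4·8=32. Service cost 308.
{Kent, Milton, Norris}: service cost 336
{Milton, Norris, Wirral}: service cost 360
Among all 10 size-3 choices, {Milton, Norris, Ashby} is lowest.

Choose Milton, Norris and Ashby; total service cost 308.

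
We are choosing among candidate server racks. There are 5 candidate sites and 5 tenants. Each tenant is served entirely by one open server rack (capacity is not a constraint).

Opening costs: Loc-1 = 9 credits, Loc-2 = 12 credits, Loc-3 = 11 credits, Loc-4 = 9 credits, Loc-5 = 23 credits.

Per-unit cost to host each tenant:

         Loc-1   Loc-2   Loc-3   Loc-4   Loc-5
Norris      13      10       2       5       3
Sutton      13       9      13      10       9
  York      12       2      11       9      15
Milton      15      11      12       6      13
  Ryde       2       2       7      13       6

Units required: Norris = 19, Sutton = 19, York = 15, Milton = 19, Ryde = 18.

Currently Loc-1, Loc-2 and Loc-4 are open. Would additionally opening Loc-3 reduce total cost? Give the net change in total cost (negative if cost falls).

Current service cost with {Loc-1, Loc-2, Loc-4}: 446.
Adding Loc-3: each tenant re-picks its cheapest; new service cost 389, saving 57.
Extra fixed cost: 11. Net change = 11 − 57 = -46.
(Totals: 476 → 430.)

Yes — net change −46 (cost falls by 46).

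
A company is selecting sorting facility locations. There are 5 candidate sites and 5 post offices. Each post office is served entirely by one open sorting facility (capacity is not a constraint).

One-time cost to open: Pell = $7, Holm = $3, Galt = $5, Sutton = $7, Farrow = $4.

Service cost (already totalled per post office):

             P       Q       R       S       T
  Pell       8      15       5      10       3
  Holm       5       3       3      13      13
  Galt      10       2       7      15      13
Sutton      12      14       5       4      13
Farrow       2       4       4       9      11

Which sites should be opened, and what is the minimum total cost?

Open Pell and Farrow; minimum total cost 33.

For any fixed open set, each post office goes to its cheapest open site; total = fixed + service.
{Pell, Farrow}: P→Farrow 2, Q→Farrow 4, R→Farrow 4, S→Farrow 9, T→Pell 3. Service 22; fixed 11; total 33.
{Pell, Holm}: P→Holm 5, Q→Holm 3, R→Holm 3, S→Pell 10, T→Pell 3. Service 24; fixed 10; total 34.
{Pell, Holm, Farrow}: P→Farrow 2, Q→Holm 3, R→Holm 3, S→Farrow 9, T→Pell 3. Service 20; fixed 14; total 34.
{Pell, Holm, Galt, Sutton, Farrow}: P→Farrow 2, Q→Galt 2, R→Holm 3, S→Sutton 4, T→Pell 3. Service 14; fixed 26; total 40.
No other subset beats 33.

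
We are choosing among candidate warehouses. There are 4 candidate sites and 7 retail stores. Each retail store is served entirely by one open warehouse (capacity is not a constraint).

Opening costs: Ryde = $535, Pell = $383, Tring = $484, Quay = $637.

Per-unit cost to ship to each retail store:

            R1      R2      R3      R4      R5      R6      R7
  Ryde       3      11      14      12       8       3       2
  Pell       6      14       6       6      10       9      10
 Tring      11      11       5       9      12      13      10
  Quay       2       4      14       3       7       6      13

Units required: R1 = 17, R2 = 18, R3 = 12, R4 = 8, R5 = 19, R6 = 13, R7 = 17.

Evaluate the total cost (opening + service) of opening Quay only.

Total cost: 1367

Each retail store is assigned to its cheapest site among the open ones.
{Quay}: R1→Quay 2·17=34, R2→Quay 4·18=72, R3→Quay 14·12=168, R4→Quay 3·8=24, R5→Quay 7·19=133, R6→Quay 6·13=78, R7→Quay 13·17=221. Service 730; fixed 637; total 1367.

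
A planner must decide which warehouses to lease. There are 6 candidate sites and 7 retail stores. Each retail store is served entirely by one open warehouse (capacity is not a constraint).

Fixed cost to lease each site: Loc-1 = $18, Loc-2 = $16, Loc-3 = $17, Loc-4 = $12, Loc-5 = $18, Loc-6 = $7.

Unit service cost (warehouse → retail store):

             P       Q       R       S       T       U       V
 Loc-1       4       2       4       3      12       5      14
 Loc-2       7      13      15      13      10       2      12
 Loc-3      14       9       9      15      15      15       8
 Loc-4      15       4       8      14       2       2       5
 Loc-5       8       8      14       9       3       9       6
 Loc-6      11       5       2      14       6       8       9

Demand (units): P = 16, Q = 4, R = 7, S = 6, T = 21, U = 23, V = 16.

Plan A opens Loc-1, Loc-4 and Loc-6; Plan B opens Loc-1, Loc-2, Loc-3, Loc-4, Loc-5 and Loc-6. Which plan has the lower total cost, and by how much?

Plan A is cheaper by 51.

Plan A: {Loc-1, Loc-4, Loc-6}: P→Loc-1 4·16=64, Q→Loc-1 2·4=8, R→Loc-6 2·7=14, S→Loc-1 3·6=18, T→Loc-4 2·21=42, U→Loc-4 2·23=46, V→Loc-4 5·16=80. Service 272; fixed 37; total 309.
Plan B: {Loc-1, Loc-2, Loc-3, Loc-4, Loc-5, Loc-6}: P→Loc-1 4·16=64, Q→Loc-1 2·4=8, R→Loc-6 2·7=14, S→Loc-1 3·6=18, T→Loc-4 2·21=42, U→Loc-2 2·23=46, V→Loc-4 5·16=80. Service 272; fixed 88; total 360.
Difference: |309 − 360| = 51.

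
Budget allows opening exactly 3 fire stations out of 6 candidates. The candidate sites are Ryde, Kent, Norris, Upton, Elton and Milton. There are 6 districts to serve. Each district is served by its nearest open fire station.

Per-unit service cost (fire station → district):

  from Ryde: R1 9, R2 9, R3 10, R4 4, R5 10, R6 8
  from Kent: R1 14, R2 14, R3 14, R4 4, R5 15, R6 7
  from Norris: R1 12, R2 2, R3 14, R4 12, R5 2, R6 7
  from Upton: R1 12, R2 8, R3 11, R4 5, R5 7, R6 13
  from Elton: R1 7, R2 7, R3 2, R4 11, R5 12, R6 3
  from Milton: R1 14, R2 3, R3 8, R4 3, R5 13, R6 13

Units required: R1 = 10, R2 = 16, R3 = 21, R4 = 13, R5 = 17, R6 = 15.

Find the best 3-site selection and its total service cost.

With exactly 3 open, each district uses its cheapest among the chosen.
{Norris, Elton, Milton}: R1→Elton 7·10=70, R2→Norris 2·16=32, R3→Elton 2·21=42, R4→Milton 3·13=39, R5→Norris 2·17=34, R6→Elton 3·15=45. Service cost 262.
{Ryde, Norris, Elton}: service cost 275
{Kent, Norris, Elton}: service cost 275
Among all 20 size-3 choices, {Norris, Elton, Milton} is lowest.

Choose Norris, Elton and Milton; total service cost 262.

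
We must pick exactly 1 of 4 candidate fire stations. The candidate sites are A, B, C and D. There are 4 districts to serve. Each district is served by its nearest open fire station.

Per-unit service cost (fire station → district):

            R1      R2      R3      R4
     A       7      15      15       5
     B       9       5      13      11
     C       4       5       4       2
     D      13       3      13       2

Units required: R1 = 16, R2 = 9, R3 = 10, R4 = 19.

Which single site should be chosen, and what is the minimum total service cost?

With exactly 1 open, each district uses its cheapest among the chosen.
{C}: R1→C 4·16=64, R2→C 5·9=45, R3→C 4·10=40, R4→C 2·19=38. Service cost 187.
{D}: service cost 403
{A}: service cost 492
Among all 4 size-1 choices, {C} is lowest.

Choose C only; total service cost 187.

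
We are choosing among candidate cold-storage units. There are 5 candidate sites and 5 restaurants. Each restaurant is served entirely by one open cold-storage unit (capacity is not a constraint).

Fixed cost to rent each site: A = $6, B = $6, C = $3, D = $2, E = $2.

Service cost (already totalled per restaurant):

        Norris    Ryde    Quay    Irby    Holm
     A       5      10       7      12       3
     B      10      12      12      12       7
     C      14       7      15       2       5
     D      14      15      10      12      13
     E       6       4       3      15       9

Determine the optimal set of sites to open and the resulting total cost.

For any fixed open set, each restaurant goes to its cheapest open site; total = fixed + service.
{C, E}: Norris→E 6, Ryde→E 4, Quay→E 3, Irby→C 2, Holm→C 5. Service 20; fixed 5; total 25.
{C, D, E}: Norris→E 6, Ryde→E 4, Quay→E 3, Irby→C 2, Holm→C 5. Service 20; fixed 7; total 27.
{A, C, E}: Norris→A 5, Ryde→E 4, Quay→E 3, Irby→C 2, Holm→A 3. Service 17; fixed 11; total 28.
{A, B, C, D, E}: Norris→A 5, Ryde→E 4, Quay→E 3, Irby→C 2, Holm→A 3. Service 17; fixed 19; total 36.
No other subset beats 25.

Open C and E; minimum total cost 25.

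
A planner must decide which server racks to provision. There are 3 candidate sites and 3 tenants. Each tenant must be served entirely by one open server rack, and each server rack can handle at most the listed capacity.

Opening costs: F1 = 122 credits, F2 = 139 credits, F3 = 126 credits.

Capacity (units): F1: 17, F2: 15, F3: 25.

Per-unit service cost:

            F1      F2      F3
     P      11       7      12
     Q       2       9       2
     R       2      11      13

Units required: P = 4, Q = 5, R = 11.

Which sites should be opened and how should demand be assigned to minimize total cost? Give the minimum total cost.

Open {F1, F2}: P→F2 7·4=28, Q→F1 2·5=10, R→F1 2·11=22.
Loads: F1 carries 16/17, F2 carries 4/15. Service 60; fixed 261; total 321.
Next best feasible plan costs 324.

Minimum total cost: 321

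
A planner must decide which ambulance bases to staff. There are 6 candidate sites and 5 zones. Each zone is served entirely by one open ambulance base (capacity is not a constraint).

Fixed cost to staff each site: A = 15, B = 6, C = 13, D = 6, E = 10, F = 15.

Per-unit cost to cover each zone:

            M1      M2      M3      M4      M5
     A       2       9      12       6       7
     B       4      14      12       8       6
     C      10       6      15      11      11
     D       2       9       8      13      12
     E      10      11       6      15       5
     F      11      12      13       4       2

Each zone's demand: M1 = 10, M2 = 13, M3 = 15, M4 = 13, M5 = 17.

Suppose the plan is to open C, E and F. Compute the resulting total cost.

Total cost: 392

Each zone is assigned to its cheapest site among the open ones.
{C, E, F}: M1→C 10·10=100, M2→C 6·13=78, M3→E 6·15=90, M4→F 4·13=52, M5→F 2·17=34. Service 354; fixed 38; total 392.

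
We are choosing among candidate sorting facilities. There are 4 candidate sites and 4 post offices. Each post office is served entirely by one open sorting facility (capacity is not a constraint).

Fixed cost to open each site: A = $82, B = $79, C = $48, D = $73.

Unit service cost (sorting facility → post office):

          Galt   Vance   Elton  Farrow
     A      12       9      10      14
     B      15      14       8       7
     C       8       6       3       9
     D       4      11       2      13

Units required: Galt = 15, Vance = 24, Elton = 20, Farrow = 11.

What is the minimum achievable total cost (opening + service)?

For any fixed open set, each post office goes to its cheapest open site; total = fixed + service.
{C, D}: Galt→D 4·15=60, Vance→C 6·24=144, Elton→D 2·20=40, Farrow→C 9·11=99. Service 343; fixed 121; total 464.
{C}: Galt→C 8·15=120, Vance→C 6·24=144, Elton→C 3·20=60, Farrow→C 9·11=99. Service 423; fixed 48; total 471.
{B, C, D}: service 321 + fixed 200 = 521
{A, B, C, D}: service 321 + fixed 282 = 603
(All 15 nonempty subsets were checked; C and D is lowest.)

Minimum total cost: 464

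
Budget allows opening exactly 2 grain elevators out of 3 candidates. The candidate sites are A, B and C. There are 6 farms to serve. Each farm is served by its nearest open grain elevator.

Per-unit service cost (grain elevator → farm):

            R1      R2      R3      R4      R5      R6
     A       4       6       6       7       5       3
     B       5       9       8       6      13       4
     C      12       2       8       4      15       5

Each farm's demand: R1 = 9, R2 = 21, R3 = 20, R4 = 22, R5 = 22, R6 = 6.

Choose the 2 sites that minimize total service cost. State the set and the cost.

Choose A and C; total service cost 414.

With exactly 2 open, each farm uses its cheapest among the chosen.
{A, C}: R1→A 4·9=36, R2→C 2·21=42, R3→A 6·20=120, R4→C 4·22=88, R5→A 5·22=110, R6→A 3·6=18. Service cost 414.
{A, B}: service cost 542
{B, C}: service cost 645
Among all 3 size-2 choices, {A, C} is lowest.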